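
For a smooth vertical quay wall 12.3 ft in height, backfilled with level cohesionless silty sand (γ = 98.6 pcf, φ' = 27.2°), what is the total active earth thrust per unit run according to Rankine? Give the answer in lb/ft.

K_a = tan²(45° − φ/2) = 0.3726.
P_a = ½ K_a γ H² = 0.5 × 0.3726 × 98.6 × 12.3² = 2779 lb/ft.

2780 lb/ft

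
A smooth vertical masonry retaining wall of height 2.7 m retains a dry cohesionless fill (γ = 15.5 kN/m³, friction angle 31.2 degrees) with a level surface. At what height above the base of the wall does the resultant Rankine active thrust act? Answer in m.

K_a = 0.3175.
The pressure distribution is triangular, so the resultant acts at H/3 above the base = 2.7/3 = 0.9000 m.

0.900 m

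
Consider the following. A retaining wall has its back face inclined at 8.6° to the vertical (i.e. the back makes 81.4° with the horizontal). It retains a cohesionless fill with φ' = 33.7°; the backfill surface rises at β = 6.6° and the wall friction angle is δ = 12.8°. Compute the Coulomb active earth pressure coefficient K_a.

0.354

K_a = sin²(α+φ) / [sin²α · sin(α−δ) · (1 + √{sin(φ+δ)sin(φ−β) / (sin(α−δ)sin(α+β))})²].
With α = 81.4°, φ = 33.7°, δ = 12.8°, β = 6.6°: K_a = 0.3537.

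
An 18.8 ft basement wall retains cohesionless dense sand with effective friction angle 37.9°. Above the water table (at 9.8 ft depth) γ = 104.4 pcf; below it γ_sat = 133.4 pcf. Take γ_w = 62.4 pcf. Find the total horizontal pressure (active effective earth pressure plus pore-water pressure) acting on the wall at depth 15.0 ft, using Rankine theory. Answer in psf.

K_a = (1 − sin φ)/(1 + sin φ) = 0.2389.
γ' = 133.4 − 62.4 = 71.00 pcf.
Effective vertical stress at 15.0 ft: σ'_v = 104.4×9.8 + 71.00×5.20 = 1392 psf.
σ'_h = K_a σ'_v = 0.2389 × 1392 = 332.7 psf; u = γ_w × 5.20 = 324.5 psf.
Total σ_h = 332.7 + 324.5 = 657.2 psf.

657 psf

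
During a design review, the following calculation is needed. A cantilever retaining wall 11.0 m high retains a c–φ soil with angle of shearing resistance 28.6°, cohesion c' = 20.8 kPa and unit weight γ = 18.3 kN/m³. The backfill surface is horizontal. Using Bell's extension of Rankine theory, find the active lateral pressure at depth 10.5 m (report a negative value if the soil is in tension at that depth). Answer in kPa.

K_a = (1 − sin φ)/(1 + sin φ) = 0.3525.
σ_a = K_a γ z − 2c√K_a = 0.3525×18.3×10.5 − 2×20.8×0.5938 = 43.04 kPa.

43.0 kPa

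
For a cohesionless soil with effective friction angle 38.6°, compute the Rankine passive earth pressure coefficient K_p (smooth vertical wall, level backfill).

K_p = (1 + sin φ)/(1 − sin φ) = tan²(45° + 38.6°/2) = 4.317.

4.32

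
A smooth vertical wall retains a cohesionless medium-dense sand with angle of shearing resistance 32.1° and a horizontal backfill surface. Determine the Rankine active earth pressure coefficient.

K_a = tan²(45° − φ/2) = tan²(28.95°) = 0.3060.

0.306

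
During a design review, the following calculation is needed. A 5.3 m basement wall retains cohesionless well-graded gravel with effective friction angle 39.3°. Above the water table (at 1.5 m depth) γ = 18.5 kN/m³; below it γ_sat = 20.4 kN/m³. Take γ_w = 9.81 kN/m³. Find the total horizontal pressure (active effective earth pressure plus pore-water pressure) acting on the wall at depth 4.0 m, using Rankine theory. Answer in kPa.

K_a = (1 − sin φ)/(1 + sin φ) = 0.2245.
γ' = 20.4 − 9.81 = 10.59 kN/m³.
Effective vertical stress at 4.0 m: σ'_v = 18.5×1.5 + 10.59×2.50 = 54.22 kPa.
σ'_h = K_a σ'_v = 0.2245 × 54.22 = 12.17 kPa; u = γ_w × 2.50 = 24.53 kPa.
Total σ_h = 12.17 + 24.53 = 36.70 kPa.

36.7 kPa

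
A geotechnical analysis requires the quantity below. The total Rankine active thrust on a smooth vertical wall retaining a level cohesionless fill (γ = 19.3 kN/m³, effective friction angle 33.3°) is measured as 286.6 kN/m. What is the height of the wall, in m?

10.1 m

K_a = 0.2911. P_a = ½ K_a γ H² ⇒ H = √(2P_a/(K_a γ)).
H = √(2×286.6/(0.2911×19.3)) = 10.10 m.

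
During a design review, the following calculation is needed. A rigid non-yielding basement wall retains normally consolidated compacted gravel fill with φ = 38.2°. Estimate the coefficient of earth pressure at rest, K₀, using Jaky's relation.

0.382

K₀ = 1 − sin φ' = 1 − sin 38.2° = 0.3816.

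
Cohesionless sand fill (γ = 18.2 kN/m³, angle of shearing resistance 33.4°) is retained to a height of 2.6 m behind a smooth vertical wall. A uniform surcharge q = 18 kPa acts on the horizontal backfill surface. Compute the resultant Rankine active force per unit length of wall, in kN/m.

K_a = tan²(45° − φ/2) = 0.2899.
Soil triangle: ½ K_a γ H² = 0.5×0.2899×18.2×2.6² = 17.83 kN/m.
Surcharge rectangle: K_a q H = 0.2899×18×2.6 = 13.57 kN/m.
Total = 17.83 + 13.57 = 31.40 kN/m.

31.4 kN/m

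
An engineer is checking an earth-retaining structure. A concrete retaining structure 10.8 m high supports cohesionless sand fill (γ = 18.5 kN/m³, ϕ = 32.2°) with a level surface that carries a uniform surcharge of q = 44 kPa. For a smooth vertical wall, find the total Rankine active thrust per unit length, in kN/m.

474 kN/m

K_a = tan²(45° − φ/2) = 0.3047.
Soil triangle: ½ K_a γ H² = 0.5×0.3047×18.5×10.8² = 328.8 kN/m.
Surcharge rectangle: K_a q H = 0.3047×44×10.8 = 144.8 kN/m.
Total = 328.8 + 144.8 = 473.6 kN/m.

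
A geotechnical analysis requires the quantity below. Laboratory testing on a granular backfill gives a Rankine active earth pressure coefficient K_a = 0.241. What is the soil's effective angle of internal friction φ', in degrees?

37.7°

K_a = tan²(45° − φ/2) ⇒ 45° − φ/2 = arctan(√0.241) = 26.15°.
φ = 2(45° − 26.15°) = 37.71°.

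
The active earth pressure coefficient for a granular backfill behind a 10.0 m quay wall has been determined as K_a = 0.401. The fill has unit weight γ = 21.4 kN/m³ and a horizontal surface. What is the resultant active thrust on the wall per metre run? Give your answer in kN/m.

P = ½ K_a γ H² = 0.5 × 0.401 × 21.4 × 10.0² = 429.1 kN/m.

429 kN/m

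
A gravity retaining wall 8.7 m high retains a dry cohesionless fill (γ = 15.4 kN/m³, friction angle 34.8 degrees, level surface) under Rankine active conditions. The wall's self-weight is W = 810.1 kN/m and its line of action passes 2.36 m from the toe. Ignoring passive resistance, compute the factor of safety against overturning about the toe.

K_a = tan²(45° − 34.8°/2) = 0.2733.
P_a = ½K_aγH² = 0.5×0.2733×15.4×8.7² = 159.3 kN/m, acting at H/3 = 2.900 m above the base.
Overturning moment M_o = P_a × H/3 = 159.3 × 2.900 = 461.9.
Resisting moment M_r = W × 2.36 = 810.1 × 2.36 = 1912.
FS_overturning = M_r/M_o = 1912/461.9 = 4.139.

4.14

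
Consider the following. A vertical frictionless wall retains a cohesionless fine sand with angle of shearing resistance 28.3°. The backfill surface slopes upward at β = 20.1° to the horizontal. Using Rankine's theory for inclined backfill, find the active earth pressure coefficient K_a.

K_a = cos β · (cos β − √(cos²β − cos²φ)) / (cos β + √(cos²β − cos²φ)).
cos β = 0.9391, cos φ = 0.8805, √(cos²β − cos²φ) = 0.3266.
K_a = 0.9391 × (0.9391 − 0.3266)/(0.9391 + 0.3266) = 0.4545.

0.454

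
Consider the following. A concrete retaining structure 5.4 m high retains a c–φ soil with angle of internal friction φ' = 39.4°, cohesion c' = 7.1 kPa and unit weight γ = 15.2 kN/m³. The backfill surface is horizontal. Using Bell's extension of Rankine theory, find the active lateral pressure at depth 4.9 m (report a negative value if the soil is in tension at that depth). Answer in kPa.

K_a = (1 − sin φ)/(1 + sin φ) = 0.2234.
σ_a = K_a γ z − 2c√K_a = 0.2234×15.2×4.9 − 2×7.1×0.4727 = 9.930 kPa.

9.93 kPa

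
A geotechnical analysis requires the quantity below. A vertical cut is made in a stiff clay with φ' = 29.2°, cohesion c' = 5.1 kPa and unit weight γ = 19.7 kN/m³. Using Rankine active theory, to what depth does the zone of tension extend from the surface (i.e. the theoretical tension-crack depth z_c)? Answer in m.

K_a = tan²(45° − 29.2°/2) = 0.3442; √K_a = 0.5867.
The active pressure is zero where K_a γ z = 2c√K_a, so z_c = 2c/(γ√K_a) = 2×5.1/(19.7×0.5867) = 0.8825 m.

0.883 m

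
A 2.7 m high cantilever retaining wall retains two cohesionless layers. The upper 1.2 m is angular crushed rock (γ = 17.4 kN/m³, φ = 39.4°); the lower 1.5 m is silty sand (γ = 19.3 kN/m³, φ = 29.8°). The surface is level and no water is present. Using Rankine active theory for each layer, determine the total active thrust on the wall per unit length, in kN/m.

20.6 kN/m

K_a1 = tan²(45°−39.4°/2) = 0.2234; K_a2 = tan²(45°−29.8°/2) = 0.3360.
Layer 1: σ at base = K_a1 γ₁ h₁ = 4.665 kPa; P₁ = ½×4.665×1.2 = 2.799.
Layer 2: σ_v at top = γ₁h₁ = 20.88; σ_h top = K_a2×20.88 = 7.016; σ_h base = K_a2×(20.88+19.3×1.5) = 16.74.
P₂ = ½(7.016+16.74)×1.5 = 17.82. Total P_a = 2.799+17.82 = 20.62 kN/m.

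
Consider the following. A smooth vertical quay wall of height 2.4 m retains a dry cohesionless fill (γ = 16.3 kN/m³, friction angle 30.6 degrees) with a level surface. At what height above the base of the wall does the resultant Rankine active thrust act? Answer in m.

K_a = 0.3253.
The pressure distribution is triangular, so the resultant acts at H/3 above the base = 2.4/3 = 0.8000 m.

0.800 m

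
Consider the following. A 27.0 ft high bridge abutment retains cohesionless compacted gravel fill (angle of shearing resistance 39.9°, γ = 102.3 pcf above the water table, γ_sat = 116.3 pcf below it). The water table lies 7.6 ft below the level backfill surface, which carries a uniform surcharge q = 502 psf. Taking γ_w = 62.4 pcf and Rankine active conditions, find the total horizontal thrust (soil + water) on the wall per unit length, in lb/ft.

K_a = tan²(45° − φ/2) = 0.2184.
γ' = 116.3 − 62.4 = 53.90 pcf. h₂ = H − d_w = 19.4 ft.
σ'_h: at surface K_a·q = 109.7; at WT K_a(q+γd_w) = 279.5; at base K_a(q+γd_w+γ'h₂) = 507.9 psf.
P₁ = ½(109.7+279.5)×7.6 = 1479; P₂ = ½(279.5+507.9)×19.4 = 7638; P_w = ½γ_w h₂² = 11740.
Total = 1479+7638+11740 = 20860 lb/ft.

20900 lb/ft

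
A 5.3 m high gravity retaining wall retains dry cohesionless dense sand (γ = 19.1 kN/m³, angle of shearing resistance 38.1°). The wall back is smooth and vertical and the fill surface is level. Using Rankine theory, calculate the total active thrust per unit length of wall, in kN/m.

63.5 kN/m

K_a = tan²(45° − φ/2) = 0.2368.
P_a = ½ K_a γ H² = 0.5 × 0.2368 × 19.1 × 5.3² = 63.53 kN/m.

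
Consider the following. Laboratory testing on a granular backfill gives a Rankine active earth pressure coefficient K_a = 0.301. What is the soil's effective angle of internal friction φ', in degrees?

K_a = tan²(45° − φ/2) ⇒ 45° − φ/2 = arctan(√0.301) = 28.75°.
φ = 2(45° − 28.75°) = 32.50°.

32.5°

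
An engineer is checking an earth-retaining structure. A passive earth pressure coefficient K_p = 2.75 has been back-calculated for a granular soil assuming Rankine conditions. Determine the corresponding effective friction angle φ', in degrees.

K_p = (1+sin φ)/(1−sin φ) ⇒ sin φ = (K_p − 1)/(K_p + 1) = 0.4667.
φ = arcsin(0.4667) = 27.82°.

27.8°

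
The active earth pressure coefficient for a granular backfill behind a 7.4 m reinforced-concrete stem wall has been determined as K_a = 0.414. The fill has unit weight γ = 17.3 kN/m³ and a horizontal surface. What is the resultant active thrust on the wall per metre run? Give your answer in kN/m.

P = ½ K_a γ H² = 0.5 × 0.414 × 17.3 × 7.4² = 196.1 kN/m.

196 kN/m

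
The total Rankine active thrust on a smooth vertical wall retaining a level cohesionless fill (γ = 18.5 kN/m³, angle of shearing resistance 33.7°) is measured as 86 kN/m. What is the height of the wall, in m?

K_a = 0.2863. P_a = ½ K_a γ H² ⇒ H = √(2P_a/(K_a γ)).
H = √(2×86/(0.2863×18.5)) = 5.699 m.

5.70 m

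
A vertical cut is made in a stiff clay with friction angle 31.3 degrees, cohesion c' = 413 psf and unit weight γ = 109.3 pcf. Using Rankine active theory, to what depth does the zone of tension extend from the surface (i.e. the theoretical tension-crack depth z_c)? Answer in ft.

13.4 ft

K_a = tan²(45° − 31.3°/2) = 0.3162; √K_a = 0.5623.
The active pressure is zero where K_a γ z = 2c√K_a, so z_c = 2c/(γ√K_a) = 2×413/(109.3×0.5623) = 13.44 ft.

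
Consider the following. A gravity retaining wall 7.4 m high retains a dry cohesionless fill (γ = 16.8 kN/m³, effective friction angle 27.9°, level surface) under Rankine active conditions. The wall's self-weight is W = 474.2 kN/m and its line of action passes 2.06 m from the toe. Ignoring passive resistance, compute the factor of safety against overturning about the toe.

K_a = tan²(45° − 27.9°/2) = 0.3625.
P_a = ½K_aγH² = 0.5×0.3625×16.8×7.4² = 166.7 kN/m, acting at H/3 = 2.467 m above the base.
Overturning moment M_o = P_a × H/3 = 166.7 × 2.467 = 411.3.
Resisting moment M_r = W × 2.06 = 474.2 × 2.06 = 976.9.
FS_overturning = M_r/M_o = 976.9/411.3 = 2.375.

2.38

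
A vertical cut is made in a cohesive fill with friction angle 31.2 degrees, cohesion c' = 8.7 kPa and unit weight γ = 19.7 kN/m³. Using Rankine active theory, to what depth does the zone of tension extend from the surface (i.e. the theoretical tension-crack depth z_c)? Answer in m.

K_a = tan²(45° − 31.2°/2) = 0.3175; √K_a = 0.5635.
The active pressure is zero where K_a γ z = 2c√K_a, so z_c = 2c/(γ√K_a) = 2×8.7/(19.7×0.5635) = 1.568 m.

1.57 m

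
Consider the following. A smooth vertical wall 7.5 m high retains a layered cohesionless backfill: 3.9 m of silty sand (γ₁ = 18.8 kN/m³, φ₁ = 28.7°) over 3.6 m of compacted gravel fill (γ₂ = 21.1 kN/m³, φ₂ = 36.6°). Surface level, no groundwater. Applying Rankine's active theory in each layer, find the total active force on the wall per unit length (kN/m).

K_a1 = tan²(45°−28.7°/2) = 0.3511; K_a2 = tan²(45°−36.6°/2) = 0.2530.
Layer 1: σ at base = K_a1 γ₁ h₁ = 25.75 kPa; P₁ = ½×25.75×3.9 = 50.20.
Layer 2: σ_v at top = γ₁h₁ = 73.32; σ_h top = K_a2×73.32 = 18.55; σ_h base = K_a2×(73.32+21.1×3.6) = 37.76.
P₂ = ½(18.55+37.76)×3.6 = 101.4. Total P_a = 50.20+101.4 = 151.6 kN/m.

152 kN/m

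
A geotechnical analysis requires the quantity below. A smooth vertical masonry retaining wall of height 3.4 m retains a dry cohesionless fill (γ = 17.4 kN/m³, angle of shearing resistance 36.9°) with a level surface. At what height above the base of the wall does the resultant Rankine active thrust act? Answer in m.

K_a = 0.2497.
The pressure distribution is triangular, so the resultant acts at H/3 above the base = 3.4/3 = 1.133 m.

1.13 m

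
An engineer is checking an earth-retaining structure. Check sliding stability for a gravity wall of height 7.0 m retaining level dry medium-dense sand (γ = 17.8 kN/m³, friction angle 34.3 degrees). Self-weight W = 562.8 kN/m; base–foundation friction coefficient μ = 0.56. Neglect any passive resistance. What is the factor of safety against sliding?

2.59

K_a = tan²(45° − 34.3°/2) = 0.2792.
P_a = ½K_aγH² = 0.5×0.2792×17.8×7.0² = 121.7 kN/m, acting at H/3 = 2.333 m above the base.
FS_sliding = μW / P_a = 0.56×562.8 / 121.7 = 2.589.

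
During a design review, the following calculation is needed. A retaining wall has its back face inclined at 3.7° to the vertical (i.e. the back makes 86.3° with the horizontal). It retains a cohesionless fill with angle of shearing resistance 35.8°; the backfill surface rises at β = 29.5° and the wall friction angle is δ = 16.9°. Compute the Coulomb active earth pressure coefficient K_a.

K_a = sin²(α+φ) / [sin²α · sin(α−δ) · (1 + √{sin(φ+δ)sin(φ−β) / (sin(α−δ)sin(α+β))})²].
With α = 86.3°, φ = 35.8°, δ = 16.9°, β = 29.5°: K_a = 0.4406.

0.441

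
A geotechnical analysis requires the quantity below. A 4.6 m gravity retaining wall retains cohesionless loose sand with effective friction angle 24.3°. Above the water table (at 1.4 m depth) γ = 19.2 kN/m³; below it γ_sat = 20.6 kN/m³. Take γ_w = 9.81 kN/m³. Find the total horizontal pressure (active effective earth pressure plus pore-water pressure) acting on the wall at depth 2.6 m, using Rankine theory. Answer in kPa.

28.4 kPa

K_a = (1 − sin φ)/(1 + sin φ) = 0.4169.
γ' = 20.6 − 9.81 = 10.79 kN/m³.
Effective vertical stress at 2.6 m: σ'_v = 19.2×1.4 + 10.79×1.20 = 39.83 kPa.
σ'_h = K_a σ'_v = 0.4169 × 39.83 = 16.61 kPa; u = γ_w × 1.20 = 11.77 kPa.
Total σ_h = 16.61 + 11.77 = 28.38 kPa.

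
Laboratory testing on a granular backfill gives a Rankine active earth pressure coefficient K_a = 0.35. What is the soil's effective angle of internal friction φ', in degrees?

28.8°

K_a = tan²(45° − φ/2) ⇒ 45° − φ/2 = arctan(√0.35) = 30.61°.
φ = 2(45° − 30.61°) = 28.78°.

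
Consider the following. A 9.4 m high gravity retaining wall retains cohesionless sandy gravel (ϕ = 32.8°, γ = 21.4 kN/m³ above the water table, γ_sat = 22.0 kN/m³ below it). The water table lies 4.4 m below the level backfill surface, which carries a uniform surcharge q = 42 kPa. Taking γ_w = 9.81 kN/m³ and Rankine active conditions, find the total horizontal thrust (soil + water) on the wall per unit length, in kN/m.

487 kN/m

K_a = tan²(45° − φ/2) = 0.2973.
γ' = 22.0 − 9.81 = 12.19 kN/m³. h₂ = H − d_w = 5.0 m.
σ'_h: at surface K_a·q = 12.49; at WT K_a(q+γd_w) = 40.48; at base K_a(q+γd_w+γ'h₂) = 58.59 kPa.
P₁ = ½(12.49+40.48)×4.4 = 116.5; P₂ = ½(40.48+58.59)×5.0 = 247.7; P_w = ½γ_w h₂² = 122.6.
Total = 116.5+247.7+122.6 = 486.8 kN/m.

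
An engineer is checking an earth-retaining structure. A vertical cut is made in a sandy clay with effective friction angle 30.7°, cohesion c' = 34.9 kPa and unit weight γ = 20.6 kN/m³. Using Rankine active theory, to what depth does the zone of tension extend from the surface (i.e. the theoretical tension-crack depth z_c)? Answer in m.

5.95 m

K_a = tan²(45° − 30.7°/2) = 0.3240; √K_a = 0.5692.
The active pressure is zero where K_a γ z = 2c√K_a, so z_c = 2c/(γ√K_a) = 2×34.9/(20.6×0.5692) = 5.952 m.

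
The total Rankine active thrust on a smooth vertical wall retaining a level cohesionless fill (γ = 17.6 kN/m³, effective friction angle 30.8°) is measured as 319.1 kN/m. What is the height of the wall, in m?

10.6 m

K_a = 0.3227. P_a = ½ K_a γ H² ⇒ H = √(2P_a/(K_a γ)).
H = √(2×319.1/(0.3227×17.6)) = 10.60 m.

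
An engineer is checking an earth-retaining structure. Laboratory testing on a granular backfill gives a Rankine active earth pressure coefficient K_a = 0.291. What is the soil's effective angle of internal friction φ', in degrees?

33.3°

K_a = tan²(45° − φ/2) ⇒ 45° − φ/2 = arctan(√0.291) = 28.34°.
φ = 2(45° − 28.34°) = 33.31°.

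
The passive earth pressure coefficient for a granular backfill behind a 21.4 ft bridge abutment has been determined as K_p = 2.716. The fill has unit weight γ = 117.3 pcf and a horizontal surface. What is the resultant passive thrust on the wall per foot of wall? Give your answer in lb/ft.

P = ½ K_p γ H² = 0.5 × 2.716 × 117.3 × 21.4² = 72950 lb/ft.

73000 lb/ft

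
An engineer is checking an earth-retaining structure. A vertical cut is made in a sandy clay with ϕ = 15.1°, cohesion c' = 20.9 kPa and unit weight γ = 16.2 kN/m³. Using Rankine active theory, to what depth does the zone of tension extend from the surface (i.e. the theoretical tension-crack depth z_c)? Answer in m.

K_a = tan²(45° − 15.1°/2) = 0.5867; √K_a = 0.7659.
The active pressure is zero where K_a γ z = 2c√K_a, so z_c = 2c/(γ√K_a) = 2×20.9/(16.2×0.7659) = 3.369 m.

3.37 m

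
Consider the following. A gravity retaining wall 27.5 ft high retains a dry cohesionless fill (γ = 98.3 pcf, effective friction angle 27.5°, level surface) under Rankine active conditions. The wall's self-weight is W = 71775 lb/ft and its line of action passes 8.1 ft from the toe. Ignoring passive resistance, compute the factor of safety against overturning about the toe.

4.63

K_a = tan²(45° − 27.5°/2) = 0.3682.
P_a = ½K_aγH² = 0.5×0.3682×98.3×27.5² = 13690 lb/ft, acting at H/3 = 9.167 ft above the base.
Overturning moment M_o = P_a × H/3 = 13690 × 9.167 = 125500.
Resisting moment M_r = W × 8.1 = 71775 × 8.1 = 581400.
FS_overturning = M_r/M_o = 581400/125500 = 4.634.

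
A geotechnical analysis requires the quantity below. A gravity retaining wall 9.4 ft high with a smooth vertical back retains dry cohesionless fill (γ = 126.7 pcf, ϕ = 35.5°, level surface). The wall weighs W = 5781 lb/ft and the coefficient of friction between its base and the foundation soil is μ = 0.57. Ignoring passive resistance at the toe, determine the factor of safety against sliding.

K_a = tan²(45° − 35.5°/2) = 0.2653.
P_a = ½K_aγH² = 0.5×0.2653×126.7×9.4² = 1485 lb/ft, acting at H/3 = 3.133 ft above the base.
FS_sliding = μW / P_a = 0.57×5781 / 1485 = 2.219.

2.22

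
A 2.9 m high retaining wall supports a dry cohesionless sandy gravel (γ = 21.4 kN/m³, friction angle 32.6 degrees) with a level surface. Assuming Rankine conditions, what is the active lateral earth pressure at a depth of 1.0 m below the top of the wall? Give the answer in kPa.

6.41 kPa

K_a = (1 − sin φ)/(1 + sin φ) = 0.2997.
σ_h = K_a γ z = 0.2997 × 21.4 × 1.0 = 6.414 kPa.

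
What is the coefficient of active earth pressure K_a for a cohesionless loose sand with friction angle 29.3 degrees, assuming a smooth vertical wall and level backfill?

0.343

K_a = (1 − sin φ)/(1 + sin φ) = (1 − sin 29.3°)/(1 + sin 29.3°) = 0.3428.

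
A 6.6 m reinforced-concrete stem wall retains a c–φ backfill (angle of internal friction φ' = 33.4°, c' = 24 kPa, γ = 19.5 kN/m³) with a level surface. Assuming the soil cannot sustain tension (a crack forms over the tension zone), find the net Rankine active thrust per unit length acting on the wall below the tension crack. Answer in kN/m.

K_a = 0.2899; √K_a = 0.5384.
Tension-crack depth z_c = 2c/(γ√K_a) = 2×24/(19.5×0.5384) = 4.572 m.
σ_a at base = K_a γ H − 2c√K_a = 0.2899×19.5×6.6 − 2×24×0.5384 = 11.47 kPa.
P_a = ½ × 11.47 × (H − z_c) = 0.5×11.47×2.028 = 11.63 kN/m.

11.6 kN/m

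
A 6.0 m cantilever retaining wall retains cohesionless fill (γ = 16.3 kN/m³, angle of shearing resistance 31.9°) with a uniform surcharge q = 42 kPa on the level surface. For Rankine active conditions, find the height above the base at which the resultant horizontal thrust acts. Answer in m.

K_a = 0.3085.
Triangular part P₁ = ½K_aγH² = 90.52 at H/3 = 2.000 m; rectangular part P₂ = K_a q H = 77.75 at H/2 = 3.000 m.
ȳ = (P₁·2.000 + P₂·3.000)/(P₁+P₂) = 2.462 m.

2.46 m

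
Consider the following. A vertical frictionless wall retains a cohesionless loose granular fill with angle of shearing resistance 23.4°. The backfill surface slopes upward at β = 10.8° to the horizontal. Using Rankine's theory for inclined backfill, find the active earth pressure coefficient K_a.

0.466

K_a = cos β · (cos β − √(cos²β − cos²φ)) / (cos β + √(cos²β − cos²φ)).
cos β = 0.9823, cos φ = 0.9178, √(cos²β − cos²φ) = 0.3502.
K_a = 0.9823 × (0.9823 − 0.3502)/(0.9823 + 0.3502) = 0.4660.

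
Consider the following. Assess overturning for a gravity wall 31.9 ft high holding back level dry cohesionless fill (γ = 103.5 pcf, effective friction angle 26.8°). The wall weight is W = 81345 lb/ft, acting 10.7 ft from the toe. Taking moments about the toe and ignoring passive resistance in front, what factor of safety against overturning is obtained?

K_a = tan²(45° − 26.8°/2) = 0.3785.
P_a = ½K_aγH² = 0.5×0.3785×103.5×31.9² = 19930 lb/ft, acting at H/3 = 10.63 ft above the base.
Overturning moment M_o = P_a × H/3 = 19930 × 10.63 = 211900.
Resisting moment M_r = W × 10.7 = 81345 × 10.7 = 870400.
FS_overturning = M_r/M_o = 870400/211900 = 4.107.

4.11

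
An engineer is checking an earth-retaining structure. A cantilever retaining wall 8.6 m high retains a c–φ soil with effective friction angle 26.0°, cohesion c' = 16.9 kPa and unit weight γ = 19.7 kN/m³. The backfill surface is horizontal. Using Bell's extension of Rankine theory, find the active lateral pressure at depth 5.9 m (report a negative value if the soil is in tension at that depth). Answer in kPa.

24.3 kPa

K_a = (1 − sin φ)/(1 + sin φ) = 0.3905.
σ_a = K_a γ z − 2c√K_a = 0.3905×19.7×5.9 − 2×16.9×0.6249 = 24.26 kPa.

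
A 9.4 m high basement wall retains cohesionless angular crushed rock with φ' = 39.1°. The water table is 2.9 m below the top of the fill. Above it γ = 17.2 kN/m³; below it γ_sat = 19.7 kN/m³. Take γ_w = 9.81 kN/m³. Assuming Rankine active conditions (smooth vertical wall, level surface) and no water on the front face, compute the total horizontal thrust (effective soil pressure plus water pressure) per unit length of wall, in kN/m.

K_a = tan²(45° − φ/2) = 0.2265.
γ' = 19.7 − 9.81 = 9.890 kN/m³. Depth below WT = 6.5 m.
σ'_h at WT = K_a γ d_w = 11.30 kPa; at base = 11.30 + K_a γ' × 6.5 = 25.86 kPa.
P₁ (0–2.9 m) = ½×11.30×2.9 = 16.38. P₂ (2.9–9.4 m) = ½(11.30+25.86)×6.5 = 120.7.
P_w = ½ γ_w h₂² = 0.5×9.81×6.5² = 207.2. Total = 16.38+120.7+207.2 = 344.4 kN/m.

344 kN/m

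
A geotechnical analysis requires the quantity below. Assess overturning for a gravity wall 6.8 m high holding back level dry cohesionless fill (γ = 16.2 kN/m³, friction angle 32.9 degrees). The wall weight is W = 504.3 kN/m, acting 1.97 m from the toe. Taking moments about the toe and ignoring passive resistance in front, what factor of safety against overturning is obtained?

3.95

K_a = tan²(45° − 32.9°/2) = 0.2960.
P_a = ½K_aγH² = 0.5×0.2960×16.2×6.8² = 110.9 kN/m, acting at H/3 = 2.267 m above the base.
Overturning moment M_o = P_a × H/3 = 110.9 × 2.267 = 251.3.
Resisting moment M_r = W × 1.97 = 504.3 × 1.97 = 993.5.
FS_overturning = M_r/M_o = 993.5/251.3 = 3.953.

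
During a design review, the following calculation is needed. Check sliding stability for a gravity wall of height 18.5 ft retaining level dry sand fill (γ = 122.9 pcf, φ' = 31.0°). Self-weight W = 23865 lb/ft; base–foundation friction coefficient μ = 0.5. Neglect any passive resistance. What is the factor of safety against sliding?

1.77

K_a = tan²(45° − 31.0°/2) = 0.3201.
P_a = ½K_aγH² = 0.5×0.3201×122.9×18.5² = 6732 lb/ft, acting at H/3 = 6.167 ft above the base.
FS_sliding = μW / P_a = 0.5×23865 / 6732 = 1.772.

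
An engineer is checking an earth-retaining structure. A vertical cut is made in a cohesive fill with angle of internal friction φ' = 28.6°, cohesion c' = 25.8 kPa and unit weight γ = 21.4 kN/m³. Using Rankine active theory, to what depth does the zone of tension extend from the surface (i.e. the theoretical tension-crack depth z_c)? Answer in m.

4.06 m

K_a = tan²(45° − 28.6°/2) = 0.3525; √K_a = 0.5938.
The active pressure is zero where K_a γ z = 2c√K_a, so z_c = 2c/(γ√K_a) = 2×25.8/(21.4×0.5938) = 4.061 m.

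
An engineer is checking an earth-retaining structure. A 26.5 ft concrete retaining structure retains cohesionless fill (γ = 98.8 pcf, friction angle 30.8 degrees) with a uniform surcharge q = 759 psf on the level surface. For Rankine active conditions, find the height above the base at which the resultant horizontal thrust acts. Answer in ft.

10.5 ft

K_a = 0.3227.
Triangular part P₁ = ½K_aγH² = 11200 at H/3 = 8.833 ft; rectangular part P₂ = K_a q H = 6491 at H/2 = 13.25 ft.
ȳ = (P₁·8.833 + P₂·13.25)/(P₁+P₂) = 10.45 ft.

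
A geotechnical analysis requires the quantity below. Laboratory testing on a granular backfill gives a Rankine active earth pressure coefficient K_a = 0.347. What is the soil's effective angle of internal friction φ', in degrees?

29.0°

K_a = tan²(45° − φ/2) ⇒ 45° − φ/2 = arctan(√0.347) = 30.50°.
φ = 2(45° − 30.50°) = 29.00°.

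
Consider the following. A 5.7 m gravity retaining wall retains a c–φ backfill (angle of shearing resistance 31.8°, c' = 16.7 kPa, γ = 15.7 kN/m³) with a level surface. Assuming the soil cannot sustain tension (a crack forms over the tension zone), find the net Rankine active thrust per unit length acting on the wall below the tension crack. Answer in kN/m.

8.58 kN/m

K_a = 0.3098; √K_a = 0.5566.
Tension-crack depth z_c = 2c/(γ√K_a) = 2×16.7/(15.7×0.5566) = 3.822 m.
σ_a at base = K_a γ H − 2c√K_a = 0.3098×15.7×5.7 − 2×16.7×0.5566 = 9.133 kPa.
P_a = ½ × 9.133 × (H − z_c) = 0.5×9.133×1.878 = 8.576 kN/m.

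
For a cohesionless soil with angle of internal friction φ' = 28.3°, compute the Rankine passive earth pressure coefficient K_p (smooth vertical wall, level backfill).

K_p = (1 + sin φ)/(1 − sin φ) = tan²(45° + 28.3°/2) = 2.803.

2.80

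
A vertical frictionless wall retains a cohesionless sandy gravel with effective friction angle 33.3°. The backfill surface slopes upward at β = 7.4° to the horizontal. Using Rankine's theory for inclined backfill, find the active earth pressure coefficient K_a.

K_a = cos β · (cos β − √(cos²β − cos²φ)) / (cos β + √(cos²β − cos²φ)).
cos β = 0.9917, cos φ = 0.8358, √(cos²β − cos²φ) = 0.5337.
K_a = 0.9917 × (0.9917 − 0.5337)/(0.9917 + 0.5337) = 0.2977.

0.298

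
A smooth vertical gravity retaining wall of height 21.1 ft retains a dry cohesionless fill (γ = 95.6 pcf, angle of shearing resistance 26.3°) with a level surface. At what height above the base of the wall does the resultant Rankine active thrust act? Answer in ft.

K_a = 0.3859.
The pressure distribution is triangular, so the resultant acts at H/3 above the base = 21.1/3 = 7.033 ft.

7.03 ft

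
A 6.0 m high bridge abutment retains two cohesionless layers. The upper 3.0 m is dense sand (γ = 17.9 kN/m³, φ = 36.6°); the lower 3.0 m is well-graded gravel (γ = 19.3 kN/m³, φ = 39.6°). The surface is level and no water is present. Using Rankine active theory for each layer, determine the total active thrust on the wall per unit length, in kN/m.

75.3 kN/m

K_a1 = tan²(45°−36.6°/2) = 0.2530; K_a2 = tan²(45°−39.6°/2) = 0.2214.
Layer 1: σ at base = K_a1 γ₁ h₁ = 13.58 kPa; P₁ = ½×13.58×3.0 = 20.38.
Layer 2: σ_v at top = γ₁h₁ = 53.70; σ_h top = K_a2×53.70 = 11.89; σ_h base = K_a2×(53.70+19.3×3.0) = 24.71.
P₂ = ½(11.89+24.71)×3.0 = 54.90. Total P_a = 20.38+54.90 = 75.28 kN/m.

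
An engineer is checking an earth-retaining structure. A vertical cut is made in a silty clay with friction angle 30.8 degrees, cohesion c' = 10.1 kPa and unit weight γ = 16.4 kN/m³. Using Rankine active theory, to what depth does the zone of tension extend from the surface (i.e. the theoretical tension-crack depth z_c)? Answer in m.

2.17 m

K_a = tan²(45° − 30.8°/2) = 0.3227; √K_a = 0.5681.
The active pressure is zero where K_a γ z = 2c√K_a, so z_c = 2c/(γ√K_a) = 2×10.1/(16.4×0.5681) = 2.168 m.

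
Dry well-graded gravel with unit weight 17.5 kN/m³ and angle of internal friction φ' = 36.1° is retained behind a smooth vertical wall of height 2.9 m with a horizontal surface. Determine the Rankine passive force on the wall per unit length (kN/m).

K_p = tan²(45° + φ/2) = 3.869.
P_p = ½ K_p γ H² = 0.5 × 3.869 × 17.5 × 2.9² = 284.7 kN/m.

285 kN/m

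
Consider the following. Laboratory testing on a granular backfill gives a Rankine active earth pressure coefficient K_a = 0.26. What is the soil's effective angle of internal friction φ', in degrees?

K_a = tan²(45° − φ/2) ⇒ 45° − φ/2 = arctan(√0.26) = 27.02°.
φ = 2(45° − 27.02°) = 35.97°.

36.0°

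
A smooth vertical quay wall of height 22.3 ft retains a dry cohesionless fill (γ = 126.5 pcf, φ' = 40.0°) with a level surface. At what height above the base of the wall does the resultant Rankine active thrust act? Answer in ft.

K_a = 0.2174.
The pressure distribution is triangular, so the resultant acts at H/3 above the base = 22.3/3 = 7.433 ft.

7.43 ft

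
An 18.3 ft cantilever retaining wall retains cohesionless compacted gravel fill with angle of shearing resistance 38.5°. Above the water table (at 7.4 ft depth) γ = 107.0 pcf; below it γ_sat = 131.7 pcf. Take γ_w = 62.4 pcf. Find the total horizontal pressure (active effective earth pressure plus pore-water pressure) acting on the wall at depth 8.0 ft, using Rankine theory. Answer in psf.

231 psf

K_a = (1 − sin φ)/(1 + sin φ) = 0.2327.
γ' = 131.7 − 62.4 = 69.30 pcf.
Effective vertical stress at 8.0 ft: σ'_v = 107.0×7.4 + 69.30×0.600 = 833.4 psf.
σ'_h = K_a σ'_v = 0.2327 × 833.4 = 193.9 psf; u = γ_w × 0.600 = 37.44 psf.
Total σ_h = 193.9 + 37.44 = 231.3 psf.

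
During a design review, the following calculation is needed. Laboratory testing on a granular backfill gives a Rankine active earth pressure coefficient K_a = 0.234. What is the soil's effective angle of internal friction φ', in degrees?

K_a = tan²(45° − φ/2) ⇒ 45° − φ/2 = arctan(√0.234) = 25.81°.
φ = 2(45° − 25.81°) = 38.37°.

38.4°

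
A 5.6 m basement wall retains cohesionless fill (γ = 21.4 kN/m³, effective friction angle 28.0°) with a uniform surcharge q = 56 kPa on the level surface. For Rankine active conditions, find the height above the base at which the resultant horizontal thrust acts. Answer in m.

2.32 m

K_a = 0.3610.
Triangular part P₁ = ½K_aγH² = 121.1 at H/3 = 1.867 m; rectangular part P₂ = K_a q H = 113.2 at H/2 = 2.800 m.
ȳ = (P₁·1.867 + P₂·2.800)/(P₁+P₂) = 2.318 m.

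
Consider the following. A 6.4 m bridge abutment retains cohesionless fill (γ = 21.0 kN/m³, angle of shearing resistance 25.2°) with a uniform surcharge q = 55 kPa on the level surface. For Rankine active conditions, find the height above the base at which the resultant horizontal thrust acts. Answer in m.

K_a = 0.4027.
Triangular part P₁ = ½K_aγH² = 173.2 at H/3 = 2.133 m; rectangular part P₂ = K_a q H = 141.8 at H/2 = 3.200 m.
ȳ = (P₁·2.133 + P₂·3.200)/(P₁+P₂) = 2.613 m.

2.61 m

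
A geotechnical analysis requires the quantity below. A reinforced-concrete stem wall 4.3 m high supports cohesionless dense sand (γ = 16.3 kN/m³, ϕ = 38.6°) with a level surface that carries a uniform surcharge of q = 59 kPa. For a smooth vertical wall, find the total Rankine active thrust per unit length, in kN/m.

93.7 kN/m

K_a = tan²(45° − φ/2) = 0.2316.
Soil triangle: ½ K_a γ H² = 0.5×0.2316×16.3×4.3² = 34.90 kN/m.
Surcharge rectangle: K_a q H = 0.2316×59×4.3 = 58.76 kN/m.
Total = 34.90 + 58.76 = 93.66 kN/m.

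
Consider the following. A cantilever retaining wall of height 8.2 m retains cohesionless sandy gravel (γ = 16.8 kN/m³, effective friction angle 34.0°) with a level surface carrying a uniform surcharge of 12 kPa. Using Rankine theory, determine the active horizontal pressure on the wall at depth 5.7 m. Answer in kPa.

K_a = (1 − sin φ)/(1 + sin φ) = 0.2827.
σ_v = γz + q = 16.8 × 5.7 + 12 = 107.8 kPa.
σ_h = K_a σ_v = 0.2827 × 107.8 = 30.47 kPa.

30.5 kPa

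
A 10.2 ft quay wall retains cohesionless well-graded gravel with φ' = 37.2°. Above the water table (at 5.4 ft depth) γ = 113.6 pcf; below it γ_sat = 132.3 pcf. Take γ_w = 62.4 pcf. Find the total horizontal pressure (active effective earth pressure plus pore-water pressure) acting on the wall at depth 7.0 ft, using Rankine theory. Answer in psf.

279 psf

K_a = (1 − sin φ)/(1 + sin φ) = 0.2464.
γ' = 132.3 − 62.4 = 69.90 pcf.
Effective vertical stress at 7.0 ft: σ'_v = 113.6×5.4 + 69.90×1.60 = 725.3 psf.
σ'_h = K_a σ'_v = 0.2464 × 725.3 = 178.7 psf; u = γ_w × 1.60 = 99.84 psf.
Total σ_h = 178.7 + 99.84 = 278.6 psf.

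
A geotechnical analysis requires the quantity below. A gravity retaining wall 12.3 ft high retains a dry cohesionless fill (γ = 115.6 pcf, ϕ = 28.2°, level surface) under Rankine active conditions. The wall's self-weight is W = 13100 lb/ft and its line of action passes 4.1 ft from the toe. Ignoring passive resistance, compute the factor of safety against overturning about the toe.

4.18

K_a = tan²(45° − 28.2°/2) = 0.3582.
P_a = ½K_aγH² = 0.5×0.3582×115.6×12.3² = 3132 lb/ft, acting at H/3 = 4.100 ft above the base.
Overturning moment M_o = P_a × H/3 = 3132 × 4.100 = 12840.
Resisting moment M_r = W × 4.1 = 13100 × 4.1 = 53710.
FS_overturning = M_r/M_o = 53710/12840 = 4.182.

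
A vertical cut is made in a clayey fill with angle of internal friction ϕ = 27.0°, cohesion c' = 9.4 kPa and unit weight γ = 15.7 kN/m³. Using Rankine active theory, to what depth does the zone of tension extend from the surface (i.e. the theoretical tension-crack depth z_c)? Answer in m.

1.95 m

K_a = tan²(45° − 27.0°/2) = 0.3755; √K_a = 0.6128.
The active pressure is zero where K_a γ z = 2c√K_a, so z_c = 2c/(γ√K_a) = 2×9.4/(15.7×0.6128) = 1.954 m.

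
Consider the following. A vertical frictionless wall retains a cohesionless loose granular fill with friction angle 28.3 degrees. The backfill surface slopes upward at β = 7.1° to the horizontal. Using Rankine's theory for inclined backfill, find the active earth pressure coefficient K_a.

0.366

K_a = cos β · (cos β − √(cos²β − cos²φ)) / (cos β + √(cos²β − cos²φ)).
cos β = 0.9923, cos φ = 0.8805, √(cos²β − cos²φ) = 0.4577.
K_a = 0.9923 × (0.9923 − 0.4577)/(0.9923 + 0.4577) = 0.3659.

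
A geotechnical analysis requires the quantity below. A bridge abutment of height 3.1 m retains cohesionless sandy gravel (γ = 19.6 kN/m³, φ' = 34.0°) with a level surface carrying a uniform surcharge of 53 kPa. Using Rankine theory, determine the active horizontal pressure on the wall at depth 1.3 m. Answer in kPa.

22.2 kPa

K_a = (1 − sin φ)/(1 + sin φ) = 0.2827.
σ_v = γz + q = 19.6 × 1.3 + 53 = 78.48 kPa.
σ_h = K_a σ_v = 0.2827 × 78.48 = 22.19 kPa.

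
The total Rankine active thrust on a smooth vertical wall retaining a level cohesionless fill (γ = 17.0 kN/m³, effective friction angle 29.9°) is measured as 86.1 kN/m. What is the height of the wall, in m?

5.50 m

K_a = 0.3347. P_a = ½ K_a γ H² ⇒ H = √(2P_a/(K_a γ)).
H = √(2×86.1/(0.3347×17.0)) = 5.501 m.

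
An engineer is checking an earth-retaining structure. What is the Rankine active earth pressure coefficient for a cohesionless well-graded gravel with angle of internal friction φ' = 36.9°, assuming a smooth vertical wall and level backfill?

K_a = tan²(45° − φ/2) = tan²(26.55°) = 0.2497.

0.250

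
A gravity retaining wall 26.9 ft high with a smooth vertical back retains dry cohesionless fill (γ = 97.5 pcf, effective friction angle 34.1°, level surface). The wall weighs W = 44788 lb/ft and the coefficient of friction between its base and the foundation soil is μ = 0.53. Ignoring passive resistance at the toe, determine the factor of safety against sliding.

K_a = tan²(45° − 34.1°/2) = 0.2815.
P_a = ½K_aγH² = 0.5×0.2815×97.5×26.9² = 9931 lb/ft, acting at H/3 = 8.967 ft above the base.
FS_sliding = μW / P_a = 0.53×44788 / 9931 = 2.390.

2.39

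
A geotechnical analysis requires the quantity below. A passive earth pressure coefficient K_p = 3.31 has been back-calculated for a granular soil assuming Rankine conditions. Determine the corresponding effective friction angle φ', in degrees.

K_p = (1+sin φ)/(1−sin φ) ⇒ sin φ = (K_p − 1)/(K_p + 1) = 0.5360.
φ = arcsin(0.5360) = 32.41°.

32.4°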